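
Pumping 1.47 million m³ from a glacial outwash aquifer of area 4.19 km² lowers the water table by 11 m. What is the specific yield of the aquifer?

Sy ≈ 0.032

A = 4.19 km² = 4.19 × 10^6 m²
ΔV = 1.47 million m³ = 1.47 × 10^6 m³
Sy = ΔV / (A × Δh) = 1.47 × 10^6 m³ / (4.19 × 10^6 m² × 11 m) = 0.03189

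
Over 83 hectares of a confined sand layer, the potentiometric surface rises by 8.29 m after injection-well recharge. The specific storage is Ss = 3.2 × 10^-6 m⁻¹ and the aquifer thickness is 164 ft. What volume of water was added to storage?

b = 164 ft = 49.99 m
S = Ss × b = 3.2 × 10^-6 m⁻¹ × 49.99 m = 1.6 × 10^-4
A = 83 hectares = 8.3 × 10^5 m²
ΔV = S × A × Δh = 1.6 × 10^-4 × 8.3 × 10^5 m² × 8.29 m = 1101 m³

ΔV ≈ 1100 m³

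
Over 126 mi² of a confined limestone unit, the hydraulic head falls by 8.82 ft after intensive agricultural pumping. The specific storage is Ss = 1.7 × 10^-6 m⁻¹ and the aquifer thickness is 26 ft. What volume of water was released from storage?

b = 26 ft = 7.925 m
S = Ss × b = 1.7 × 10^-6 m⁻¹ × 7.925 m = 1.347 × 10^-5
A = 126 mi² = 3.263 × 10^8 m²
Δh = 8.82 ft = 2.688 m
ΔV = S × A × Δh = 1.347 × 10^-5 × 3.263 × 10^8 m² × 2.688 m = 11820 m³

ΔV ≈ 11800 m³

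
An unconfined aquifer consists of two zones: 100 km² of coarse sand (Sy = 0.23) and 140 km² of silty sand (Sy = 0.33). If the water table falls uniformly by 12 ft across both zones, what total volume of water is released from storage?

ΔV ≈ 2.53 × 10^8 m³

A₁ = 100 km² = 1 × 10^8 m²; A₂ = 140 km² = 1.4 × 10^8 m²
Δh = 12 ft = 3.658 m
ΔV₁ = 0.23 × 1 × 10^8 × 3.658 = 8.412 × 10^7 m³
ΔV₂ = 0.33 × 1.4 × 10^8 × 3.658 = 1.69 × 10^8 m³
ΔV = ΔV₁ + ΔV₂ = 2.531 × 10^8 m³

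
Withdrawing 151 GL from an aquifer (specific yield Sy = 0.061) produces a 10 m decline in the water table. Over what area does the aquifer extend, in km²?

A ≈ 248 km²

ΔV = 151 GL = 1.51 × 10^8 m³
A = ΔV / (Sy × Δh) = 1.51 × 10^8 / (0.061 × 10) = 2.475 × 10^8 m²
A = 2.475 × 10^8 m² = 247.5 km²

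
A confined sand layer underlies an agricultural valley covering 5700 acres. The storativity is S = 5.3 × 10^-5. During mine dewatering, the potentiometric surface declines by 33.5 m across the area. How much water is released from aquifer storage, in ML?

A = 5700 acres = 2.307 × 10^7 m²
ΔV = S × A × Δh = 5.3 × 10^-5 × 2.307 × 10^7 m² × 33.5 m = 40960 m³
ΔV = 40960 m³ = 40.96 ML

ΔV ≈ 41 ML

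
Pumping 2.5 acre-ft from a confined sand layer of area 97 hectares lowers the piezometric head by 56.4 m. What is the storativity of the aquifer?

S ≈ 5.6 × 10^-5

A = 97 hectares = 9.7 × 10^5 m²
ΔV = 2.5 acre-ft = 3084 m³
S = ΔV / (A × Δh) = 3084 m³ / (9.7 × 10^5 m² × 56.4 m) = 5.637 × 10^-5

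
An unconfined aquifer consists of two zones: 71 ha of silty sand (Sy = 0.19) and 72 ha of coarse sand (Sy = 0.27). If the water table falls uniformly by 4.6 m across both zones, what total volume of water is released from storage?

A₁ = 71 ha = 7.1 × 10^5 m²; A₂ = 72 ha = 7.2 × 10^5 m²
ΔV₁ = 0.19 × 7.1 × 10^5 × 4.6 = 6.205 × 10^5 m³
ΔV₂ = 0.27 × 7.2 × 10^5 × 4.6 = 8.942 × 10^5 m³
ΔV = ΔV₁ + ΔV₂ = 1.515 × 10^6 m³

ΔV ≈ 1.51 × 10^6 m³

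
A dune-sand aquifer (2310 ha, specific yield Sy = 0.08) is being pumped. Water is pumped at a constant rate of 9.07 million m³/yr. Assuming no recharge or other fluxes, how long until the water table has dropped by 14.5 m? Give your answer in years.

t ≈ 2.95 years

A = 2310 ha = 2.31 × 10^7 m²
ΔV = Sy × A × Δh = 0.08 × 2.31 × 10^7 × 14.5 = 2.68 × 10^7 m³
Q = 9.07 million m³/yr = 24850 m³/d
t = ΔV / Q = 2.68 × 10^7 m³ / 24850 m³/d = 1078 d
t = 1078 d ≈ 2.954 years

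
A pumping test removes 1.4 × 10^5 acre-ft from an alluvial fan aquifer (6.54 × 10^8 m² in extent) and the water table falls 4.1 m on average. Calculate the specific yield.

ΔV = 1.4 × 10^5 acre-ft = 1.727 × 10^8 m³
Sy = ΔV / (A × Δh) = 1.727 × 10^8 m³ / (6.54 × 10^8 m² × 4.1 m) = 0.0644

Sy ≈ 0.064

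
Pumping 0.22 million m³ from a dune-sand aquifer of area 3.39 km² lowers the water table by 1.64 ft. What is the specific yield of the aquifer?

A = 3.39 km² = 3.39 × 10^6 m²
Δh = 1.64 ft = 0.4999 m
ΔV = 0.22 million m³ = 2.2 × 10^5 m³
Sy = ΔV / (A × Δh) = 2.2 × 10^5 m³ / (3.39 × 10^6 m² × 0.4999 m) = 0.1298

Sy ≈ 0.13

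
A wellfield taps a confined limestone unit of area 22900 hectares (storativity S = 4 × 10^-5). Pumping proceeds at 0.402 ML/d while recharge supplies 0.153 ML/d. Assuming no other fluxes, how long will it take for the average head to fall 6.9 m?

t ≈ 254 days

A = 22900 hectares = 2.29 × 10^8 m²
ΔV = S × A × Δh = 4 × 10^-5 × 2.29 × 10^8 × 6.9 = 63200 m³
Net withdrawal = 0.402 − 0.153 = 0.249 ML/d = 249 m³/d
t = ΔV / Q = 63200 m³ / 249 m³/d = 253.8 d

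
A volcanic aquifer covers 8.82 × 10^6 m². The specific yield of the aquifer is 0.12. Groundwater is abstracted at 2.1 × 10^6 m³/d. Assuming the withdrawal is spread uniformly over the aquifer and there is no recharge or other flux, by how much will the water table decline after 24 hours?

t = 24 hours = 1 d
ΔV = Q × t = 2.1 × 10^6 m³/d × 1 d = 2.1 × 10^6 m³
Δh = ΔV / (Sy × A) = 2.1 × 10^6 / (0.12 × 8.82 × 10^6) = 1.984 m

Δh ≈ 1.98 m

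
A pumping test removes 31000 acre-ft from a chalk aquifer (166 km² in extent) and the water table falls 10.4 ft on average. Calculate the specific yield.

Sy ≈ 0.073

A = 166 km² = 1.66 × 10^8 m²
Δh = 10.4 ft = 3.17 m
ΔV = 31000 acre-ft = 3.824 × 10^7 m³
Sy = ΔV / (A × Δh) = 3.824 × 10^7 m³ / (1.66 × 10^8 m² × 3.17 m) = 0.07267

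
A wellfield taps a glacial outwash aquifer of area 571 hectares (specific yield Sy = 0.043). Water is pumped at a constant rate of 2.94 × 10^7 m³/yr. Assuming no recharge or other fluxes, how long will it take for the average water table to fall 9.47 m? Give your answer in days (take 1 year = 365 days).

A = 571 hectares = 5.71 × 10^6 m²
ΔV = Sy × A × Δh = 0.043 × 5.71 × 10^6 × 9.47 = 2.325 × 10^6 m³
Q = 2.94 × 10^7 m³/yr = 80550 m³/d
t = ΔV / Q = 2.325 × 10^6 m³ / 80550 m³/d = 28.87 d

t ≈ 28.9 days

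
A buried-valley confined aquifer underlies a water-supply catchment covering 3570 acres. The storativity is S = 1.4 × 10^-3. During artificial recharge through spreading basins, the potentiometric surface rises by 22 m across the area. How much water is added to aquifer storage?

A = 3570 acres = 1.445 × 10^7 m²
ΔV = S × A × Δh = 0.0014 × 1.445 × 10^7 m² × 22 m = 4.45 × 10^5 m³

ΔV ≈ 4.45 × 10^5 m³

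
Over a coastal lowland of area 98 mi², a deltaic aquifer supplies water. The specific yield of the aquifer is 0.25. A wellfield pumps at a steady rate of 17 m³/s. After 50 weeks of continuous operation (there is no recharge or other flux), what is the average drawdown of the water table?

Δh ≈ 8.1 m

A = 98 mi² = 2.538 × 10^8 m²
Q = 17 m³/s = 1.469 × 10^6 m³/d
t = 50 weeks = 350 d
ΔV = Q × t = 1.469 × 10^6 m³/d × 350 d = 5.141 × 10^8 m³
Δh = ΔV / (Sy × A) = 5.141 × 10^8 / (0.25 × 2.538 × 10^8) = 8.102 m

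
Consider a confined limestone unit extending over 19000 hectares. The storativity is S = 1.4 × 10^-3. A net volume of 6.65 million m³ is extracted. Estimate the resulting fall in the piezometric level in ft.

Δh ≈ 82 ft

A = 19000 hectares = 1.9 × 10^8 m²
ΔV = 6.65 million m³ = 6.65 × 10^6 m³
Δh = ΔV / (S × A) = 6.65 × 10^6 m³ / (0.0014 × 1.9 × 10^8 m²) = 25 m
Δh = 25 m = 82.02 ft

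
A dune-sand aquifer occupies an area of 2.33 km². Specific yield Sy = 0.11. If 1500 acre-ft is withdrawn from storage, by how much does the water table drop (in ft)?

A = 2.33 km² = 2.33 × 10^6 m²
ΔV = 1500 acre-ft = 1.85 × 10^6 m³
Δh = ΔV / (Sy × A) = 1.85 × 10^6 m³ / (0.11 × 2.33 × 10^6 m²) = 7.219 m
Δh = 7.219 m = 23.68 ft

Δh ≈ 23.7 ft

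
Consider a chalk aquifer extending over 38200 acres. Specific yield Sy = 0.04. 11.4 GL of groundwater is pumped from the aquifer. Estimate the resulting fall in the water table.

A = 38200 acres = 1.546 × 10^8 m²
ΔV = 11.4 GL = 1.14 × 10^7 m³
Δh = ΔV / (Sy × A) = 1.14 × 10^7 m³ / (0.04 × 1.546 × 10^8 m²) = 1.844 m

Δh ≈ 1.84 m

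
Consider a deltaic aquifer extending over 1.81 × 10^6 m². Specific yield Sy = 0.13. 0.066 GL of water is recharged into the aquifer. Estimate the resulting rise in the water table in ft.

Δh ≈ 0.92 ft

ΔV = 0.066 GL = 66000 m³
Δh = ΔV / (Sy × A) = 66000 m³ / (0.13 × 1.81 × 10^6 m²) = 0.2805 m
Δh = 0.2805 m = 0.9203 ft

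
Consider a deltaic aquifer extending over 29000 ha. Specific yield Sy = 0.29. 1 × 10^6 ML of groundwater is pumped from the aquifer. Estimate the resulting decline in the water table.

Δh ≈ 11.9 m

A = 29000 ha = 2.9 × 10^8 m²
ΔV = 1 × 10^6 ML = 1 × 10^9 m³
Δh = ΔV / (Sy × A) = 1 × 10^9 m³ / (0.29 × 2.9 × 10^8 m²) = 11.89 m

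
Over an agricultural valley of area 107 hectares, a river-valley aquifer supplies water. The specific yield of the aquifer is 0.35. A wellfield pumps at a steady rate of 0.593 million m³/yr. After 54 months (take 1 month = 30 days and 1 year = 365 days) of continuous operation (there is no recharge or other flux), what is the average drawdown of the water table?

A = 107 hectares = 1.07 × 10^6 m²
Q = 0.593 million m³/yr = 1625 m³/d
t = 54 months = 1620 d
ΔV = Q × t = 1625 m³/d × 1620 d = 2.632 × 10^6 m³
Δh = ΔV / (Sy × A) = 2.632 × 10^6 / (0.35 × 1.07 × 10^6) = 7.028 m

Δh ≈ 7.03 m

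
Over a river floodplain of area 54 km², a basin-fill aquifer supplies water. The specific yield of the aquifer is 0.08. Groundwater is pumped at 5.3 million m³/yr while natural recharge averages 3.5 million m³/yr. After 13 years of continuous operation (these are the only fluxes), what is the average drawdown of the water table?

A = 54 km² = 5.4 × 10^7 m²
Net abstraction = 5.3 − 3.5 = 1.8 million m³/yr
Q_net = 1.8 million m³/yr = 4932 m³/d
t = 13 years = 4745 d
ΔV = Q × t = 4932 m³/d × 4745 d = 2.34 × 10^7 m³
Δh = ΔV / (Sy × A) = 2.34 × 10^7 / (0.08 × 5.4 × 10^7) = 5.417 m

Δh ≈ 5.42 m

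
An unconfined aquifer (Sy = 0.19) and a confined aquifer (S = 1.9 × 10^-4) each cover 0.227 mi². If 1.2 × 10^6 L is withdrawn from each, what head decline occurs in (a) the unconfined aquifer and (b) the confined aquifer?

A = 0.227 mi² = 5.879 × 10^5 m²
ΔV = 1.2 × 10^6 L = 1200 m³
Unconfined: Δh_u = ΔV/(Sy·A) = 1200/(0.19 × 5.879 × 10^5) = 0.01074 m
Confined: Δh_c = ΔV/(S·A) = 1200/(1.9 × 10^-4 × 5.879 × 10^5) = 10.74 m

Δh_u ≈ 0.0107 m; Δh_c ≈ 10.7 m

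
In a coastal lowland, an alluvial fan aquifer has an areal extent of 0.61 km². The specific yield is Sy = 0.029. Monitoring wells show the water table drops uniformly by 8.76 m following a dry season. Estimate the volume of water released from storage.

ΔV ≈ 1.55 × 10^5 m³

A = 0.61 km² = 6.1 × 10^5 m²
ΔV = Sy × A × Δh = 0.029 × 6.1 × 10^5 m² × 8.76 m = 1.55 × 10^5 m³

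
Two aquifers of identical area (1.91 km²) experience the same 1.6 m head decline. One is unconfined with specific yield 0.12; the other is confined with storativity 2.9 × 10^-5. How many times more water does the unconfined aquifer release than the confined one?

A = 1.91 km² = 1.91 × 10^6 m²
Unconfined: ΔV_u = Sy × A × Δh = 0.12 × 1.91 × 10^6 × 1.6 = 3.667 × 10^5 m³
Confined: ΔV_c = S × A × Δh = 2.9 × 10^-5 × 1.91 × 10^6 × 1.6 = 88.62 m³
Ratio = ΔV_u / ΔV_c = Sy / S = 0.12 / 2.9 × 10^-5 = 4138

ΔV_u / ΔV_c ≈ 4140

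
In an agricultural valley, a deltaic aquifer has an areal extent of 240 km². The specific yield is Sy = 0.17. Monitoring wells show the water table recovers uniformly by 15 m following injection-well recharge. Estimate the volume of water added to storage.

ΔV ≈ 6.12 × 10^8 m³

A = 240 km² = 2.4 × 10^8 m²
ΔV = Sy × A × Δh = 0.17 × 2.4 × 10^8 m² × 15 m = 6.12 × 10^8 m³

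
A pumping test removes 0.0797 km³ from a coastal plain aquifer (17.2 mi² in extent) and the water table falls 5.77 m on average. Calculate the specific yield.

Sy ≈ 0.31

A = 17.2 mi² = 4.455 × 10^7 m²
ΔV = 0.0797 km³ = 7.97 × 10^7 m³
Sy = ΔV / (A × Δh) = 7.97 × 10^7 m³ / (4.455 × 10^7 m² × 5.77 m) = 0.3101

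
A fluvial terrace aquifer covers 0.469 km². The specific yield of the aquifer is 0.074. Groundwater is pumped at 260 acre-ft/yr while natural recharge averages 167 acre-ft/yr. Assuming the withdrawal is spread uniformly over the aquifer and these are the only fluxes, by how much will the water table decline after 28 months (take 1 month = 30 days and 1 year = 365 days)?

Δh ≈ 7.61 m

A = 0.469 km² = 4.69 × 10^5 m²
Net abstraction = 260 − 167 = 93 acre-ft/yr
Q_net = 93 acre-ft/yr = 314.3 m³/d
t = 28 months = 840 d
ΔV = Q × t = 314.3 m³/d × 840 d = 2.64 × 10^5 m³
Δh = ΔV / (Sy × A) = 2.64 × 10^5 / (0.074 × 4.69 × 10^5) = 7.607 m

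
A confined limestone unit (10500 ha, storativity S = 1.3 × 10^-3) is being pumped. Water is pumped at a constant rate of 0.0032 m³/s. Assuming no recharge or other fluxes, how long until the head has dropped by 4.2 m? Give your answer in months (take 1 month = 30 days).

A = 10500 ha = 1.05 × 10^8 m²
ΔV = S × A × Δh = 0.0013 × 1.05 × 10^8 × 4.2 = 5.733 × 10^5 m³
Q = 0.0032 m³/s = 276.5 m³/d
t = ΔV / Q = 5.733 × 10^5 m³ / 276.5 m³/d = 2074 d
t = 2074 d ≈ 69.12 months

t ≈ 69.1 months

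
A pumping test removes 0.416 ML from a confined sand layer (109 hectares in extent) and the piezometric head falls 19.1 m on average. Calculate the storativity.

S ≈ 2 × 10^-5

A = 109 hectares = 1.09 × 10^6 m²
ΔV = 0.416 ML = 416 m³
S = ΔV / (A × Δh) = 416 m³ / (1.09 × 10^6 m² × 19.1 m) = 1.998 × 10^-5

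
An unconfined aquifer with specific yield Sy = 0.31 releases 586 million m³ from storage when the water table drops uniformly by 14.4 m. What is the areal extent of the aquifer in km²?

A ≈ 131 km²

ΔV = 586 million m³ = 5.86 × 10^8 m³
A = ΔV / (Sy × Δh) = 5.86 × 10^8 / (0.31 × 14.4) = 1.313 × 10^8 m²
A = 1.313 × 10^8 m² = 131.3 km²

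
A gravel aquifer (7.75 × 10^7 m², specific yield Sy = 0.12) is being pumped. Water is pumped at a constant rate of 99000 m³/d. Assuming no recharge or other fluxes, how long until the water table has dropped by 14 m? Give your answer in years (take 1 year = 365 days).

ΔV = Sy × A × Δh = 0.12 × 7.75 × 10^7 × 14 = 1.302 × 10^8 m³
t = ΔV / Q = 1.302 × 10^8 m³ / 99000 m³/d = 1315 d
t = 1315 d ≈ 3.603 years

t ≈ 3.6 years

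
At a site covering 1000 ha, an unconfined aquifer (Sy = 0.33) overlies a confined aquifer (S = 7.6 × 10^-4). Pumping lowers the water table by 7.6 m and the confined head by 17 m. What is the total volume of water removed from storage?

A = 1000 ha = 1 × 10^7 m²
Unconfined: ΔV_u = Sy × A × Δh_u = 0.33 × 1 × 10^7 × 7.6 = 2.508 × 10^7 m³
Confined: ΔV_c = S × A × Δh_c = 7.6 × 10^-4 × 1 × 10^7 × 17 = 1.292 × 10^5 m³
Total ΔV = 2.508 × 10^7 + 1.292 × 10^5 = 2.521 × 10^7 m³

ΔV ≈ 2.52 × 10^7 m³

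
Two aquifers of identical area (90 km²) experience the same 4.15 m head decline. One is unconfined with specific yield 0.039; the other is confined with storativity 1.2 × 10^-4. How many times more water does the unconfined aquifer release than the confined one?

ΔV_u / ΔV_c ≈ 325

A = 90 km² = 9 × 10^7 m²
Unconfined: ΔV_u = Sy × A × Δh = 0.039 × 9 × 10^7 × 4.15 = 1.457 × 10^7 m³
Confined: ΔV_c = S × A × Δh = 1.2 × 10^-4 × 9 × 10^7 × 4.15 = 44820 m³
Ratio = ΔV_u / ΔV_c = Sy / S = 0.039 / 1.2 × 10^-4 = 325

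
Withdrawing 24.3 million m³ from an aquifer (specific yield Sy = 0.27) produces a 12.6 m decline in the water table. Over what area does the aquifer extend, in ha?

A ≈ 714 ha

ΔV = 24.3 million m³ = 2.43 × 10^7 m³
A = ΔV / (Sy × Δh) = 2.43 × 10^7 / (0.27 × 12.6) = 7.143 × 10^6 m²
A = 7.143 × 10^6 m² = 714.3 ha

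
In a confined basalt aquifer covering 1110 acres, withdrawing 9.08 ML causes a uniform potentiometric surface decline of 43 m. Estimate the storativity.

A = 1110 acres = 4.492 × 10^6 m²
ΔV = 9.08 ML = 9080 m³
S = ΔV / (A × Δh) = 9080 m³ / (4.492 × 10^6 m² × 43 m) = 4.701 × 10^-5

S ≈ 4.7 × 10^-5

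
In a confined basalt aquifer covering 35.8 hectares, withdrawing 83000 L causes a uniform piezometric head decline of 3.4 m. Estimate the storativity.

S ≈ 6.8 × 10^-5

A = 35.8 hectares = 3.58 × 10^5 m²
ΔV = 83000 L = 83 m³
S = ΔV / (A × Δh) = 83 m³ / (3.58 × 10^5 m² × 3.4 m) = 6.819 × 10^-5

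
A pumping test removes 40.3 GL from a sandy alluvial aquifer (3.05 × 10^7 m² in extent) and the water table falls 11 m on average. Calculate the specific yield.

Sy ≈ 0.12

ΔV = 40.3 GL = 4.03 × 10^7 m³
Sy = ΔV / (A × Δh) = 4.03 × 10^7 m³ / (3.05 × 10^7 m² × 11 m) = 0.1201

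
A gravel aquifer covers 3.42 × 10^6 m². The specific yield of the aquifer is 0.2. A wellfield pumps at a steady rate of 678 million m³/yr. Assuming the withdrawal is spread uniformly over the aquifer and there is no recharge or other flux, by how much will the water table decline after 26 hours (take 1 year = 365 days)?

Δh ≈ 2.94 m

Q = 678 million m³/yr = 1.858 × 10^6 m³/d
t = 26 hours = 1.083 d
ΔV = Q × t = 1.858 × 10^6 m³/d × 1.083 d = 2.012 × 10^6 m³
Δh = ΔV / (Sy × A) = 2.012 × 10^6 / (0.2 × 3.42 × 10^6) = 2.942 m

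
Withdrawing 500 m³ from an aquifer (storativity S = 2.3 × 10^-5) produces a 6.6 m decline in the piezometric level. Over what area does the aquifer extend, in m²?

A = ΔV / (S × Δh) = 500 / (2.3 × 10^-5 × 6.6) = 3.294 × 10^6 m²

A ≈ 3.29 × 10^6 m²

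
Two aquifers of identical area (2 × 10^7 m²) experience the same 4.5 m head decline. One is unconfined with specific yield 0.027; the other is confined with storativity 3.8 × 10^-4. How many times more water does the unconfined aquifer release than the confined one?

ΔV_u / ΔV_c ≈ 71.1

Unconfined: ΔV_u = Sy × A × Δh = 0.027 × 2 × 10^7 × 4.5 = 2.43 × 10^6 m³
Confined: ΔV_c = S × A × Δh = 3.8 × 10^-4 × 2 × 10^7 × 4.5 = 34200 m³
Ratio = ΔV_u / ΔV_c = Sy / S = 0.027 / 3.8 × 10^-4 = 71.05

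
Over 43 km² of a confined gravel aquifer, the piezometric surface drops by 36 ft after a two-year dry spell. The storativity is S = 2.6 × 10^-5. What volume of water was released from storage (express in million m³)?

A = 43 km² = 4.3 × 10^7 m²
Δh = 36 ft = 10.97 m
ΔV = S × A × Δh = 2.6 × 10^-5 × 4.3 × 10^7 m² × 10.97 m = 12270 m³
ΔV = 12270 m³ = 0.01227 million m³

ΔV ≈ 0.0123 million m³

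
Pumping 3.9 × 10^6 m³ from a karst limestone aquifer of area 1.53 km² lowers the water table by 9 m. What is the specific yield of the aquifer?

A = 1.53 km² = 1.53 × 10^6 m²
Sy = ΔV / (A × Δh) = 3.9 × 10^6 m³ / (1.53 × 10^6 m² × 9 m) = 0.2832

Sy ≈ 0.28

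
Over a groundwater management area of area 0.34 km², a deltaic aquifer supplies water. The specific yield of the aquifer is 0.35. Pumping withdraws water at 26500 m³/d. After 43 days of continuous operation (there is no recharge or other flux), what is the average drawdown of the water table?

Δh ≈ 9.58 m

A = 0.34 km² = 3.4 × 10^5 m²
ΔV = Q × t = 26500 m³/d × 43 d = 1.139 × 10^6 m³
Δh = ΔV / (Sy × A) = 1.139 × 10^6 / (0.35 × 3.4 × 10^5) = 9.576 m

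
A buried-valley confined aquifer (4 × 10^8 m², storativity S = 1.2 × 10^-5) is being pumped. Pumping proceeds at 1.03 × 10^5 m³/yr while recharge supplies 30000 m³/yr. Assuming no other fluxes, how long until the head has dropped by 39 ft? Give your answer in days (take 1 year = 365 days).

Δh = 39 ft = 11.89 m
ΔV = S × A × Δh = 1.2 × 10^-5 × 4 × 10^8 × 11.89 = 57060 m³
Net withdrawal = 1.03 × 10^5 − 30000 = 73000 m³/yr = 200 m³/d
t = ΔV / Q = 57060 m³ / 200 m³/d = 285.3 d

t ≈ 285 days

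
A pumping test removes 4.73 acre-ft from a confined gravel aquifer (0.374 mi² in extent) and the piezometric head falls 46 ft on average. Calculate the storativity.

A = 0.374 mi² = 9.687 × 10^5 m²
Δh = 46 ft = 14.02 m
ΔV = 4.73 acre-ft = 5834 m³
S = ΔV / (A × Δh) = 5834 m³ / (9.687 × 10^5 m² × 14.02 m) = 4.296 × 10^-4

S ≈ 4.3 × 10^-4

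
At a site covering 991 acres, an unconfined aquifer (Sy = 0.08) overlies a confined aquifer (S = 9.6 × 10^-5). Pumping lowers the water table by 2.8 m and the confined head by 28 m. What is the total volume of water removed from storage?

A = 991 acres = 4.01 × 10^6 m²
Unconfined: ΔV_u = Sy × A × Δh_u = 0.08 × 4.01 × 10^6 × 2.8 = 8.983 × 10^5 m³
Confined: ΔV_c = S × A × Δh_c = 9.6 × 10^-5 × 4.01 × 10^6 × 28 = 10780 m³
Total ΔV = 8.983 × 10^5 + 10780 = 9.091 × 10^5 m³

ΔV ≈ 9.09 × 10^5 m³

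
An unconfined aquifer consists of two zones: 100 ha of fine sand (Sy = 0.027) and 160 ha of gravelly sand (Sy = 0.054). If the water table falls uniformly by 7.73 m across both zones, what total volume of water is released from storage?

ΔV ≈ 8.77 × 10^5 m³

A₁ = 100 ha = 1 × 10^6 m²; A₂ = 160 ha = 1.6 × 10^6 m²
ΔV₁ = 0.027 × 1 × 10^6 × 7.73 = 2.087 × 10^5 m³
ΔV₂ = 0.054 × 1.6 × 10^6 × 7.73 = 6.679 × 10^5 m³
ΔV = ΔV₁ + ΔV₂ = 8.766 × 10^5 m³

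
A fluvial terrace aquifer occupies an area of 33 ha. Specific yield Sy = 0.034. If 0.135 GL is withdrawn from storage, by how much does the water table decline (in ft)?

Δh ≈ 39.5 ft

A = 33 ha = 3.3 × 10^5 m²
ΔV = 0.135 GL = 1.35 × 10^5 m³
Δh = ΔV / (Sy × A) = 1.35 × 10^5 m³ / (0.034 × 3.3 × 10^5 m²) = 12.03 m
Δh = 12.03 m = 39.48 ft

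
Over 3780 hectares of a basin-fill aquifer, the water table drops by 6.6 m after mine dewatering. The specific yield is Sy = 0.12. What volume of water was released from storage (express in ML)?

ΔV ≈ 29900 ML

A = 3780 hectares = 3.78 × 10^7 m²
ΔV = Sy × A × Δh = 0.12 × 3.78 × 10^7 m² × 6.6 m = 2.994 × 10^7 m³
ΔV = 2.994 × 10^7 m³ = 29940 ML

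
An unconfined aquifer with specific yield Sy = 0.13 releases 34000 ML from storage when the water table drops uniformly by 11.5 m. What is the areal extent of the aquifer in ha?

ΔV = 34000 ML = 3.4 × 10^7 m³
A = ΔV / (Sy × Δh) = 3.4 × 10^7 / (0.13 × 11.5) = 2.274 × 10^7 m²
A = 2.274 × 10^7 m² = 2274 ha

A ≈ 2270 ha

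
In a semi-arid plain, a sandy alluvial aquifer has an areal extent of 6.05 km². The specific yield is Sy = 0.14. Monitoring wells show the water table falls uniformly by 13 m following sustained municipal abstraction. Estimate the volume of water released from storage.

A = 6.05 km² = 6.05 × 10^6 m²
ΔV = Sy × A × Δh = 0.14 × 6.05 × 10^6 m² × 13 m = 1.101 × 10^7 m³

ΔV ≈ 1.1 × 10^7 m³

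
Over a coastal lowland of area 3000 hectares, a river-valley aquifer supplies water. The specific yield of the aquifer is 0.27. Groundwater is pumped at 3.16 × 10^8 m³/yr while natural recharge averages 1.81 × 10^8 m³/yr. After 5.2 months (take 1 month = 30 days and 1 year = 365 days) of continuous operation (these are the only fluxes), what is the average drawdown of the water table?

A = 3000 hectares = 3 × 10^7 m²
Net abstraction = 3.16 × 10^8 − 1.81 × 10^8 = 1.35 × 10^8 m³/yr
Q_net = 1.35 × 10^8 m³/yr = 3.699 × 10^5 m³/d
t = 5.2 months = 156 d
ΔV = Q × t = 3.699 × 10^5 m³/d × 156 d = 5.77 × 10^7 m³
Δh = ΔV / (Sy × A) = 5.77 × 10^7 / (0.27 × 3 × 10^7) = 7.123 m

Δh ≈ 7.12 m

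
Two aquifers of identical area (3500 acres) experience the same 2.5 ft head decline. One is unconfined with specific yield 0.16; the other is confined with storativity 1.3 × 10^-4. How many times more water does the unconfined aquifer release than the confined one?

ΔV_u / ΔV_c ≈ 1230

A = 3500 acres = 1.416 × 10^7 m²
Δh = 2.5 ft = 0.762 m
Unconfined: ΔV_u = Sy × A × Δh = 0.16 × 1.416 × 10^7 × 0.762 = 1.727 × 10^6 m³
Confined: ΔV_c = S × A × Δh = 1.3 × 10^-4 × 1.416 × 10^7 × 0.762 = 1403 m³
Ratio = ΔV_u / ΔV_c = Sy / S = 0.16 / 1.3 × 10^-4 = 1231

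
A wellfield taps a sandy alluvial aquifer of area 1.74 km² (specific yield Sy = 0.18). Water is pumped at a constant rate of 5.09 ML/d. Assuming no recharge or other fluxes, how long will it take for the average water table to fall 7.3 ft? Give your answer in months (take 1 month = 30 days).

A = 1.74 km² = 1.74 × 10^6 m²
Δh = 7.3 ft = 2.225 m
ΔV = Sy × A × Δh = 0.18 × 1.74 × 10^6 × 2.225 = 6.969 × 10^5 m³
Q = 5.09 ML/d = 5090 m³/d
t = ΔV / Q = 6.969 × 10^5 m³ / 5090 m³/d = 136.9 d
t = 136.9 d ≈ 4.564 months

t ≈ 4.56 months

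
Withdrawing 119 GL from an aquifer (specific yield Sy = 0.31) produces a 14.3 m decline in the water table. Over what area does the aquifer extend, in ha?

A ≈ 2680 ha

ΔV = 119 GL = 1.19 × 10^8 m³
A = ΔV / (Sy × Δh) = 1.19 × 10^8 / (0.31 × 14.3) = 2.684 × 10^7 m²
A = 2.684 × 10^7 m² = 2684 ha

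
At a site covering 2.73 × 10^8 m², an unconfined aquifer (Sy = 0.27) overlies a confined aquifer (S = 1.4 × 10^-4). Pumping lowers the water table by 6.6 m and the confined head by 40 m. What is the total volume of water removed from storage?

Unconfined: ΔV_u = Sy × A × Δh_u = 0.27 × 2.73 × 10^8 × 6.6 = 4.865 × 10^8 m³
Confined: ΔV_c = S × A × Δh_c = 1.4 × 10^-4 × 2.73 × 10^8 × 40 = 1.529 × 10^6 m³
Total ΔV = 4.865 × 10^8 + 1.529 × 10^6 = 4.88 × 10^8 m³

ΔV ≈ 4.88 × 10^8 m³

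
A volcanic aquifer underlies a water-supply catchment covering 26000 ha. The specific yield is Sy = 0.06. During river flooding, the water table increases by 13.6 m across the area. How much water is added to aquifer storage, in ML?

ΔV ≈ 2.12 × 10^5 ML

A = 26000 ha = 2.6 × 10^8 m²
ΔV = Sy × A × Δh = 0.06 × 2.6 × 10^8 m² × 13.6 m = 2.122 × 10^8 m³
ΔV = 2.122 × 10^8 m³ = 2.122 × 10^5 ML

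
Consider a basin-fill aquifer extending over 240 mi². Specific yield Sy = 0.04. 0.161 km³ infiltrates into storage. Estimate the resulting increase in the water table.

Δh ≈ 6.48 m

A = 240 mi² = 6.216 × 10^8 m²
ΔV = 0.161 km³ = 1.61 × 10^8 m³
Δh = ΔV / (Sy × A) = 1.61 × 10^8 m³ / (0.04 × 6.216 × 10^8 m²) = 6.475 m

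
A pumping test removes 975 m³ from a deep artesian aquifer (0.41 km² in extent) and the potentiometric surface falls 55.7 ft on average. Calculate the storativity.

S ≈ 1.4 × 10^-4

A = 0.41 km² = 4.1 × 10^5 m²
Δh = 55.7 ft = 16.98 m
S = ΔV / (A × Δh) = 975 m³ / (4.1 × 10^5 m² × 16.98 m) = 1.401 × 10^-4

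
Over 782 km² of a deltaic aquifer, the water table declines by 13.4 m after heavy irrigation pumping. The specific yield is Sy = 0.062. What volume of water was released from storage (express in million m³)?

A = 782 km² = 7.82 × 10^8 m²
ΔV = Sy × A × Δh = 0.062 × 7.82 × 10^8 m² × 13.4 m = 6.497 × 10^8 m³
ΔV = 6.497 × 10^8 m³ = 649.7 million m³

ΔV ≈ 650 million m³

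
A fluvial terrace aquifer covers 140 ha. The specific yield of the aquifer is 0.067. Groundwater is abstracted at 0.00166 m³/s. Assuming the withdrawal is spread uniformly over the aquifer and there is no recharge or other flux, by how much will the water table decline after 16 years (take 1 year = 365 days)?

A = 140 ha = 1.4 × 10^6 m²
Q = 0.00166 m³/s = 143.4 m³/d
t = 16 years = 5840 d
ΔV = Q × t = 143.4 m³/d × 5840 d = 8.376 × 10^5 m³
Δh = ΔV / (Sy × A) = 8.376 × 10^5 / (0.067 × 1.4 × 10^6) = 8.93 m

Δh ≈ 8.93 m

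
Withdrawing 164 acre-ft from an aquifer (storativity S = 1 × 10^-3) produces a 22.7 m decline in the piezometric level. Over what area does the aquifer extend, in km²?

A ≈ 8.91 km²

ΔV = 164 acre-ft = 2.023 × 10^5 m³
A = ΔV / (S × Δh) = 2.023 × 10^5 / (0.001 × 22.7) = 8.911 × 10^6 m²
A = 8.911 × 10^6 m² = 8.911 km²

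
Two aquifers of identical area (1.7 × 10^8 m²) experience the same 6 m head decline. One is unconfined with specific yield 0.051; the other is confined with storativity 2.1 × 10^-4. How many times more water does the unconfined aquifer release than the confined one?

Unconfined: ΔV_u = Sy × A × Δh = 0.051 × 1.7 × 10^8 × 6 = 5.202 × 10^7 m³
Confined: ΔV_c = S × A × Δh = 2.1 × 10^-4 × 1.7 × 10^8 × 6 = 2.142 × 10^5 m³
Ratio = ΔV_u / ΔV_c = Sy / S = 0.051 / 2.1 × 10^-4 = 242.9

ΔV_u / ΔV_c ≈ 243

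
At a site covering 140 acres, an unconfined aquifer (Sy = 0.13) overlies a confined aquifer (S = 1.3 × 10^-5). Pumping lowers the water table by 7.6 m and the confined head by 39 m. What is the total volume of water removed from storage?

A = 140 acres = 5.666 × 10^5 m²
Unconfined: ΔV_u = Sy × A × Δh_u = 0.13 × 5.666 × 10^5 × 7.6 = 5.598 × 10^5 m³
Confined: ΔV_c = S × A × Δh_c = 1.3 × 10^-5 × 5.666 × 10^5 × 39 = 287.2 m³
Total ΔV = 5.598 × 10^5 + 287.2 = 5.6 × 10^5 m³

ΔV ≈ 5.6 × 10^5 m³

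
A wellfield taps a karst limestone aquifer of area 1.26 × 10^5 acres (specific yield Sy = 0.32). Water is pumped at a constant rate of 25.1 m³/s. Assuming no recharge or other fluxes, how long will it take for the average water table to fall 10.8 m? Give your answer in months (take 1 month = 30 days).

t ≈ 27.1 months

A = 1.26 × 10^5 acres = 5.099 × 10^8 m²
ΔV = Sy × A × Δh = 0.32 × 5.099 × 10^8 × 10.8 = 1.762 × 10^9 m³
Q = 25.1 m³/s = 2.169 × 10^6 m³/d
t = ΔV / Q = 1.762 × 10^9 m³ / 2.169 × 10^6 m³/d = 812.6 d
t = 812.6 d ≈ 27.09 months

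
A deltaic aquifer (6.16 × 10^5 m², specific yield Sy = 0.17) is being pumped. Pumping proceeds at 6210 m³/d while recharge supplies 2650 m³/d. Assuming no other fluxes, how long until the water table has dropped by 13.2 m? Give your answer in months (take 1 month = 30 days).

ΔV = Sy × A × Δh = 0.17 × 6.16 × 10^5 × 13.2 = 1.382 × 10^6 m³
Net withdrawal = 6210 − 2650 = 3560 m³/d
t = ΔV / Q = 1.382 × 10^6 m³ / 3560 m³/d = 388.3 d
t = 388.3 d ≈ 12.94 months

t ≈ 12.9 months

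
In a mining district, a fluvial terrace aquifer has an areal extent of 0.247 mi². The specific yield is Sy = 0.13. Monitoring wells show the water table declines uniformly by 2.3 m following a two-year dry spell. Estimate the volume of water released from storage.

A = 0.247 mi² = 6.397 × 10^5 m²
ΔV = Sy × A × Δh = 0.13 × 6.397 × 10^5 m² × 2.3 m = 1.913 × 10^5 m³

ΔV ≈ 1.91 × 10^5 m³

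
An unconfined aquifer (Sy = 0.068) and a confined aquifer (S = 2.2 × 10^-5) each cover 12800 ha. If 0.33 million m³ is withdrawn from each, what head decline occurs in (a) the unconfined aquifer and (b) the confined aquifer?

A = 12800 ha = 1.28 × 10^8 m²
ΔV = 0.33 million m³ = 3.3 × 10^5 m³
Unconfined: Δh_u = ΔV/(Sy·A) = 3.3 × 10^5/(0.068 × 1.28 × 10^8) = 0.03791 m
Confined: Δh_c = ΔV/(S·A) = 3.3 × 10^5/(2.2 × 10^-5 × 1.28 × 10^8) = 117.2 m

Δh_u ≈ 0.0379 m; Δh_c ≈ 117 m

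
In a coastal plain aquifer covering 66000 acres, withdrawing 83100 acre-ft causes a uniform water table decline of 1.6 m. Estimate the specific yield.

Sy ≈ 0.24

A = 66000 acres = 2.671 × 10^8 m²
ΔV = 83100 acre-ft = 1.025 × 10^8 m³
Sy = ΔV / (A × Δh) = 1.025 × 10^8 m³ / (2.671 × 10^8 m² × 1.6 m) = 0.2399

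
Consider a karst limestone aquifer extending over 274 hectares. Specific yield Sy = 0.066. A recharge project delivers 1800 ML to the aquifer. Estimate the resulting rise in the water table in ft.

A = 274 hectares = 2.74 × 10^6 m²
ΔV = 1800 ML = 1.8 × 10^6 m³
Δh = ΔV / (Sy × A) = 1.8 × 10^6 m³ / (0.066 × 2.74 × 10^6 m²) = 9.954 m
Δh = 9.954 m = 32.66 ft

Δh ≈ 32.7 ft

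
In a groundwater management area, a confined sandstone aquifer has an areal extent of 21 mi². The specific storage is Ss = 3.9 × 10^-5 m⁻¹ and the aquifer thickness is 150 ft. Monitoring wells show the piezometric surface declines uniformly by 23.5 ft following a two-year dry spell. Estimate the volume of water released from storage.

b = 150 ft = 45.72 m
S = Ss × b = 3.9 × 10^-5 m⁻¹ × 45.72 m = 1.783 × 10^-3
A = 21 mi² = 5.439 × 10^7 m²
Δh = 23.5 ft = 7.163 m
ΔV = S × A × Δh = 0.001783 × 5.439 × 10^7 m² × 7.163 m = 6.947 × 10^5 m³

ΔV ≈ 6.95 × 10^5 m³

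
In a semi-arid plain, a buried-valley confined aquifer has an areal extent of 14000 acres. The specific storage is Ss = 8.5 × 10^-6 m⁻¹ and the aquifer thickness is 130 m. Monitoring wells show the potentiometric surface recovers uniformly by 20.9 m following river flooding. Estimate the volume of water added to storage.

ΔV ≈ 1.31 × 10^6 m³

S = Ss × b = 8.5 × 10^-6 m⁻¹ × 130 m = 1.105 × 10^-3
A = 14000 acres = 5.666 × 10^7 m²
ΔV = S × A × Δh = 0.001105 × 5.666 × 10^7 m² × 20.9 m = 1.308 × 10^6 m³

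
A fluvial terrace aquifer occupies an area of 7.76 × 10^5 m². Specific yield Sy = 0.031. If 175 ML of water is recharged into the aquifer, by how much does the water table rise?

ΔV = 175 ML = 1.75 × 10^5 m³
Δh = ΔV / (Sy × A) = 1.75 × 10^5 m³ / (0.031 × 7.76 × 10^5 m²) = 7.275 m

Δh ≈ 7.27 m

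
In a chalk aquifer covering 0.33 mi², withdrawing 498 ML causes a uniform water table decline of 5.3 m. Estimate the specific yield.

Sy ≈ 0.11

A = 0.33 mi² = 8.547 × 10^5 m²
ΔV = 498 ML = 4.98 × 10^5 m³
Sy = ΔV / (A × Δh) = 4.98 × 10^5 m³ / (8.547 × 10^5 m² × 5.3 m) = 0.1099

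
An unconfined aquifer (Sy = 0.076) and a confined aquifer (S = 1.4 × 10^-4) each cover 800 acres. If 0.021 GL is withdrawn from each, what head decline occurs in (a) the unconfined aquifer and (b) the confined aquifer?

A = 800 acres = 3.237 × 10^6 m²
ΔV = 0.021 GL = 21000 m³
Unconfined: Δh_u = ΔV/(Sy·A) = 21000/(0.076 × 3.237 × 10^6) = 0.08535 m
Confined: Δh_c = ΔV/(S·A) = 21000/(1.4 × 10^-4 × 3.237 × 10^6) = 46.33 m

Δh_u ≈ 0.0853 m; Δh_c ≈ 46.3 m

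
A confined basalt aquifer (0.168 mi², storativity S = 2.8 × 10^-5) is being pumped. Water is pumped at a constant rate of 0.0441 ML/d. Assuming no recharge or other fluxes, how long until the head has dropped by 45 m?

t ≈ 12.4 days

A = 0.168 mi² = 4.351 × 10^5 m²
ΔV = S × A × Δh = 2.8 × 10^-5 × 4.351 × 10^5 × 45 = 548.2 m³
Q = 0.0441 ML/d = 44.1 m³/d
t = ΔV / Q = 548.2 m³ / 44.1 m³/d = 12.43 d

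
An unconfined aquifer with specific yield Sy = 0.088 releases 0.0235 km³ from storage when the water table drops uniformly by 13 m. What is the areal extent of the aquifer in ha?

A ≈ 2050 ha

ΔV = 0.0235 km³ = 2.35 × 10^7 m³
A = ΔV / (Sy × Δh) = 2.35 × 10^7 / (0.088 × 13) = 2.054 × 10^7 m²
A = 2.054 × 10^7 m² = 2054 ha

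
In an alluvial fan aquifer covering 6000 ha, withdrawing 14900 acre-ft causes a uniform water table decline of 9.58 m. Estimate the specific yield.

A = 6000 ha = 6 × 10^7 m²
ΔV = 14900 acre-ft = 1.838 × 10^7 m³
Sy = ΔV / (A × Δh) = 1.838 × 10^7 m³ / (6 × 10^7 m² × 9.58 m) = 0.03197

Sy ≈ 0.032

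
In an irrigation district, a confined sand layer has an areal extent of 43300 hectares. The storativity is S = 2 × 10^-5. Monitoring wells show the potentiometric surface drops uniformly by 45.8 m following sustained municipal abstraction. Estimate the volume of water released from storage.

ΔV ≈ 3.97 × 10^5 m³

A = 43300 hectares = 4.33 × 10^8 m²
ΔV = S × A × Δh = 2 × 10^-5 × 4.33 × 10^8 m² × 45.8 m = 3.966 × 10^5 m³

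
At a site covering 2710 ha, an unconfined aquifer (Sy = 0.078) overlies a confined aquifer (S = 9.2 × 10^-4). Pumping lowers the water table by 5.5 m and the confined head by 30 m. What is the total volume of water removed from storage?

A = 2710 ha = 2.71 × 10^7 m²
Unconfined: ΔV_u = Sy × A × Δh_u = 0.078 × 2.71 × 10^7 × 5.5 = 1.163 × 10^7 m³
Confined: ΔV_c = S × A × Δh_c = 9.2 × 10^-4 × 2.71 × 10^7 × 30 = 7.48 × 10^5 m³
Total ΔV = 1.163 × 10^7 + 7.48 × 10^5 = 1.237 × 10^7 m³

ΔV ≈ 1.24 × 10^7 m³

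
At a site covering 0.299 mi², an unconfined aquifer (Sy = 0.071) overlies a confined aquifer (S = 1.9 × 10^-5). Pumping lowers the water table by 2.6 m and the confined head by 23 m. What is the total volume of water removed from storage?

A = 0.299 mi² = 7.744 × 10^5 m²
Unconfined: ΔV_u = Sy × A × Δh_u = 0.071 × 7.744 × 10^5 × 2.6 = 1.43 × 10^5 m³
Confined: ΔV_c = S × A × Δh_c = 1.9 × 10^-5 × 7.744 × 10^5 × 23 = 338.4 m³
Total ΔV = 1.43 × 10^5 + 338.4 = 1.433 × 10^5 m³

ΔV ≈ 1.43 × 10^5 m³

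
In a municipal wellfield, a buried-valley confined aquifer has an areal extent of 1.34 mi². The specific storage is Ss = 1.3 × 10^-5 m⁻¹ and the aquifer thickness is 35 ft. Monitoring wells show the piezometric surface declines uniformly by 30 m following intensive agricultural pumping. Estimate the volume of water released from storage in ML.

ΔV ≈ 14.4 ML

b = 35 ft = 10.67 m
S = Ss × b = 1.3 × 10^-5 m⁻¹ × 10.67 m = 1.387 × 10^-4
A = 1.34 mi² = 3.471 × 10^6 m²
ΔV = S × A × Δh = 1.387 × 10^-4 × 3.471 × 10^6 m² × 30 m = 14440 m³
ΔV = 14440 m³ = 14.44 ML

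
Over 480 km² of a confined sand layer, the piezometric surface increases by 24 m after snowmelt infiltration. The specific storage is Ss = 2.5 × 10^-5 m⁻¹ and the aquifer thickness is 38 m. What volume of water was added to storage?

ΔV ≈ 1.09 × 10^7 m³

S = Ss × b = 2.5 × 10^-5 m⁻¹ × 38 m = 9.5 × 10^-4
A = 480 km² = 4.8 × 10^8 m²
ΔV = S × A × Δh = 9.5 × 10^-4 × 4.8 × 10^8 m² × 24 m = 1.094 × 10^7 m³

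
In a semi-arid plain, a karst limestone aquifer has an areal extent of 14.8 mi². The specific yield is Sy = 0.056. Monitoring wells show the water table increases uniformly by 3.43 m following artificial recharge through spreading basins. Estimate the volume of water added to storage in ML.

ΔV ≈ 7360 ML

A = 14.8 mi² = 3.833 × 10^7 m²
ΔV = Sy × A × Δh = 0.056 × 3.833 × 10^7 m² × 3.43 m = 7.363 × 10^6 m³
ΔV = 7.363 × 10^6 m³ = 7363 ML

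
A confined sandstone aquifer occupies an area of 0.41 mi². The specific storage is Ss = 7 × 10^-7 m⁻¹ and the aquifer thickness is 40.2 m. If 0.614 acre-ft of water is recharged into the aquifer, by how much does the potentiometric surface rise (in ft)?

Δh ≈ 83.2 ft

S = Ss × b = 7 × 10^-7 m⁻¹ × 40.2 m = 2.814 × 10^-5
A = 0.41 mi² = 1.062 × 10^6 m²
ΔV = 0.614 acre-ft = 757.4 m³
Δh = ΔV / (S × A) = 757.4 m³ / (2.814 × 10^-5 × 1.062 × 10^6 m²) = 25.35 m
Δh = 25.35 m = 83.15 ft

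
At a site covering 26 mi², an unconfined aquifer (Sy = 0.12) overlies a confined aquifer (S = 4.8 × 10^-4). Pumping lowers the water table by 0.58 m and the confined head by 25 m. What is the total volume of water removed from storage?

ΔV ≈ 5.49 × 10^6 m³

A = 26 mi² = 6.734 × 10^7 m²
Unconfined: ΔV_u = Sy × A × Δh_u = 0.12 × 6.734 × 10^7 × 0.58 = 4.687 × 10^6 m³
Confined: ΔV_c = S × A × Δh_c = 4.8 × 10^-4 × 6.734 × 10^7 × 25 = 8.081 × 10^5 m³
Total ΔV = 4.687 × 10^6 + 8.081 × 10^5 = 5.495 × 10^6 m³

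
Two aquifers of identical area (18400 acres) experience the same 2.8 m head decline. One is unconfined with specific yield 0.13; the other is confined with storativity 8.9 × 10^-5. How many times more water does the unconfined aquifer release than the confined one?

A = 18400 acres = 7.446 × 10^7 m²
Unconfined: ΔV_u = Sy × A × Δh = 0.13 × 7.446 × 10^7 × 2.8 = 2.71 × 10^7 m³
Confined: ΔV_c = S × A × Δh = 8.9 × 10^-5 × 7.446 × 10^7 × 2.8 = 18560 m³
Ratio = ΔV_u / ΔV_c = Sy / S = 0.13 / 8.9 × 10^-5 = 1461

ΔV_u / ΔV_c ≈ 1460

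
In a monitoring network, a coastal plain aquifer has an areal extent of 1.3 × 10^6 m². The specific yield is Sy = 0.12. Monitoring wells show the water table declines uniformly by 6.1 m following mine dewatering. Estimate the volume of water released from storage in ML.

ΔV = Sy × A × Δh = 0.12 × 1.3 × 10^6 m² × 6.1 m = 9.516 × 10^5 m³
ΔV = 9.516 × 10^5 m³ = 951.6 ML

ΔV ≈ 952 ML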